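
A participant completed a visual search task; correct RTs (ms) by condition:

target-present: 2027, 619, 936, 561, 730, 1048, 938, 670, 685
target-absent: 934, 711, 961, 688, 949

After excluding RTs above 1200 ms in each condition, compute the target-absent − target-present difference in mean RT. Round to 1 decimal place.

target-present: exclude 2027
M(target-present) = 6187/8 = 773.375
M(target-absent) = 4243/5 = 848.600
Difference = 848.600 − 773.375 = 75.225 ms

75.2 ms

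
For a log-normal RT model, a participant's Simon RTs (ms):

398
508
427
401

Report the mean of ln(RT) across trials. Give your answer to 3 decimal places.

6.067

ln(RT): 5.9865, 6.2305, 6.0568, 5.9940
Σ ln(RT) = 24.2677
Mean = 24.2677/4 = 6.06692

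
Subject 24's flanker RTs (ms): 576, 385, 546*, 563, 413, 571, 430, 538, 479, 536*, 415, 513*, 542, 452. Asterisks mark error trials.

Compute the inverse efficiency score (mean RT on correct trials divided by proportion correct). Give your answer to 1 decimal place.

620.6 ms

Correct trials (n=11): 576, 385, 563, 413, 571, 430, 538, 479, 415, 542, 452
Mean correct RT = 5364/11 = 487.6364 ms
Proportion correct = 11/14
IES = 487.6364 / (11/14) = 620.628 ms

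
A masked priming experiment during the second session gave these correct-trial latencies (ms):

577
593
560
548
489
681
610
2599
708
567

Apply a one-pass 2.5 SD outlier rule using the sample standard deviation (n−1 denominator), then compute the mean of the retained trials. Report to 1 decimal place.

592.6 ms

n = 10, ΣRT = 7932, M = 793.200
Σ(x−M)² = 3659355.60; s = √(3659355.60/9) = 637.648
Cutoffs: 793.200 ± 2.5·637.648 → [-800.9, 2387.3]
Outside: 2599 → excluded.
Retained (n=9): Σ = 5333, mean = 5333/9 = 592.556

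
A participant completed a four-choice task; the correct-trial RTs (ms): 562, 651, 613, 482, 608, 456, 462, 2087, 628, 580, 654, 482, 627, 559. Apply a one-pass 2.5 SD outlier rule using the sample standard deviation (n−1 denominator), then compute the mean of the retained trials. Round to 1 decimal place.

566.5 ms

n = 14, ΣRT = 9451, M = 675.071
Σ(x−M)² = 2210684.93; s = √(2210684.93/13) = 412.374
Cutoffs: 675.071 ± 2.5·412.374 → [-355.9, 1706.0]
Outside: 2087 → excluded.
Retained (n=13): Σ = 7364, mean = 7364/13 = 566.462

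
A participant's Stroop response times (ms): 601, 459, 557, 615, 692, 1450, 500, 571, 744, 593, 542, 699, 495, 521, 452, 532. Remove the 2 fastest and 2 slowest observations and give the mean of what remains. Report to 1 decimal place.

576.5 ms

Sorted: 452, 459, 495, 500, 521, 532, 542, 557, 571, 593, 601, 615, 692, 699, 744, 1450
Drop lowest 2 (452, 459) and highest 2 (744, 1450)
Remaining (n=12): Σ = 6918, mean = 6918/12 = 576.500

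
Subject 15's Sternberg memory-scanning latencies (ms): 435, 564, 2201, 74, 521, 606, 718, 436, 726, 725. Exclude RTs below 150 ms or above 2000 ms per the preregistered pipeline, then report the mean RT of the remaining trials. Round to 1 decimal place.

591.4 ms

Excluded: 74, 2201
Retained (n=8): Σ = 4731
Mean = 4731/8 = 591.3750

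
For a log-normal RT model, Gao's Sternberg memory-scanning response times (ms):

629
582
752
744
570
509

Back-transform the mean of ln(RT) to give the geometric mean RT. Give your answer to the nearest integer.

625 ms

ln(RT): 6.4441, 6.3665, 6.6227, 6.6120, 6.3456, 6.2324
Mean ln(RT) = 38.6235/6 = 6.43724
Geometric mean = exp(6.43724) = 624.68 ms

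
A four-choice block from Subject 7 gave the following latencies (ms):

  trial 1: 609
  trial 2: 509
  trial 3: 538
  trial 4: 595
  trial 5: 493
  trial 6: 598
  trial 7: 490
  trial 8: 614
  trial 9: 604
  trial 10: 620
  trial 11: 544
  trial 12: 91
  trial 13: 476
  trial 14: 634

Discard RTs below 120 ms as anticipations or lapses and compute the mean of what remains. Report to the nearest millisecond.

Excluded: 91
Retained (n=13): Σ = 7324
Mean = 7324/13 = 563.3846

563 ms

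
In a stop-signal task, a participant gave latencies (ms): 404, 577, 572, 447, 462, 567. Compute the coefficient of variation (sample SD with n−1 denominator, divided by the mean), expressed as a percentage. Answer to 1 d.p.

15.1%

n = 6, Σ = 3029, M = 504.8333
Σ(x−M)² = 28930.833; s = √(28930.833/5) = 76.0669
CV = 76.0669 / 504.8333 = 0.15068 = 15.068%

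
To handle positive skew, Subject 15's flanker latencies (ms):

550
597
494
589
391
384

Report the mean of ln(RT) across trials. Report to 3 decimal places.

ln(RT): 6.3099, 6.3919, 6.2025, 6.3784, 5.9687, 5.9506
Σ ln(RT) = 37.2021
Mean = 37.2021/6 = 6.20036

6.200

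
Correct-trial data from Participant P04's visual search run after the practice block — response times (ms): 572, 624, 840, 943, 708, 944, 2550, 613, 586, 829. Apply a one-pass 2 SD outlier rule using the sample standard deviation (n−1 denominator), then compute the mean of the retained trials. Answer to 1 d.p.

n = 10, ΣRT = 9209, M = 920.900
Σ(x−M)² = 3132146.90; s = √(3132146.90/9) = 589.929
Cutoffs: 920.900 ± 2·589.929 → [-259.0, 2100.8]
Outside: 2550 → excluded.
Retained (n=9): Σ = 6659, mean = 6659/9 = 739.889

739.9 ms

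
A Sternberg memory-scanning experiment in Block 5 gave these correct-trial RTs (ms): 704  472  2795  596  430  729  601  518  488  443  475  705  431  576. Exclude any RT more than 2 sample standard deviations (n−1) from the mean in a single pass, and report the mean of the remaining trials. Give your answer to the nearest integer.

n = 14, ΣRT = 9963, M = 711.643
Σ(x−M)² = 4815989.21; s = √(4815989.21/13) = 608.655
Cutoffs: 711.643 ± 2·608.655 → [-505.7, 1929.0]
Outside: 2795 → excluded.
Retained (n=13): Σ = 7168, mean = 7168/13 = 551.385

551 ms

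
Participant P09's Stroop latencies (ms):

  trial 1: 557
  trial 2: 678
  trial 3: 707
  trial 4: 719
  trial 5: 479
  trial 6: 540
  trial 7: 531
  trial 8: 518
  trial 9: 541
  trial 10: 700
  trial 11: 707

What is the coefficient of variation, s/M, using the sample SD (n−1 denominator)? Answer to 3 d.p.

n = 11, Σ = 6677, M = 607.0000
Σ(x−M)² = 87660.000; s = √(87660.000/10) = 93.6269
CV = 93.6269 / 607.0000 = 0.15425

0.154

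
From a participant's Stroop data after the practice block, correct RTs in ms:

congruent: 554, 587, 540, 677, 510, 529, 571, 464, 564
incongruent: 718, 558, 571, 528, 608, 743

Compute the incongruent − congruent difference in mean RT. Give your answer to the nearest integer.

66 ms

M(congruent) = 4996/9 = 555.111
M(incongruent) = 3726/6 = 621.000
Difference = 621.000 − 555.111 = 65.889 ms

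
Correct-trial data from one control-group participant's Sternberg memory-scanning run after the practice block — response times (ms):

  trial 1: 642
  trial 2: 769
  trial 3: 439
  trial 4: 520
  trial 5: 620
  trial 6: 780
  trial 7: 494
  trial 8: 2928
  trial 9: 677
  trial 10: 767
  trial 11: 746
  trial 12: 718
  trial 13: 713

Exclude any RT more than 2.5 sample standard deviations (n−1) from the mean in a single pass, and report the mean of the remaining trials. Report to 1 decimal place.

657.1 ms

n = 13, ΣRT = 10813, M = 831.769
Σ(x−M)² = 4909772.31; s = √(4909772.31/12) = 639.647
Cutoffs: 831.769 ± 2.5·639.647 → [-767.3, 2430.9]
Outside: 2928 → excluded.
Retained (n=12): Σ = 7885, mean = 7885/12 = 657.083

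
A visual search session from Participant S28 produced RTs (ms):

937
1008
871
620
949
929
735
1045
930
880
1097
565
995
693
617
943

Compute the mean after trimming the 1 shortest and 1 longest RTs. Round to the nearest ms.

868 ms

Sorted: 565, 617, 620, 693, 735, 871, 880, 929, 930, 937, 943, 949, 995, 1008, 1045, 1097
Drop lowest 1 (565) and highest 1 (1097)
Remaining (n=14): Σ = 12152, mean = 12152/14 = 868.000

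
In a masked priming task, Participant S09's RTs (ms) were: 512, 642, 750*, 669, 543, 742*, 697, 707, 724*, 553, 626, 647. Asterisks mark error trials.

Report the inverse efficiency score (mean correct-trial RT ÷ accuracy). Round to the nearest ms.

Correct trials (n=9): 512, 642, 669, 543, 697, 707, 553, 626, 647
Mean correct RT = 5596/9 = 621.7778 ms
Proportion correct = 9/12
IES = 621.7778 / (9/12) = 829.037 ms

829 ms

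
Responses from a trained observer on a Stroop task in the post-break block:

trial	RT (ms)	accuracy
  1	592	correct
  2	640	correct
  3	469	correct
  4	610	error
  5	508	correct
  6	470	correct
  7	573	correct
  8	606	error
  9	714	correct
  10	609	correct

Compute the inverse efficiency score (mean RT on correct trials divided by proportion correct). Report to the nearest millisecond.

715 ms

Correct trials (n=8): 592, 640, 469, 508, 470, 573, 714, 609
Mean correct RT = 4575/8 = 571.8750 ms
Proportion correct = 8/10
IES = 571.8750 / (8/10) = 714.844 ms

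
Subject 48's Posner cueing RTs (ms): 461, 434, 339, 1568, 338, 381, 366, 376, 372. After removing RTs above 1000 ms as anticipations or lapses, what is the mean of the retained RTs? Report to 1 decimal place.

Excluded: 1568
Retained (n=8): Σ = 3067
Mean = 3067/8 = 383.3750

383.4 ms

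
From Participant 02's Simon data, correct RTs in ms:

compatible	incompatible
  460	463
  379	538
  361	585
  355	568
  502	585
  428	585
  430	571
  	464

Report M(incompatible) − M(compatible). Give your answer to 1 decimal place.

M(compatible) = 2915/7 = 416.429
M(incompatible) = 4359/8 = 544.875
Difference = 544.875 − 416.429 = 128.446 ms

128.4 ms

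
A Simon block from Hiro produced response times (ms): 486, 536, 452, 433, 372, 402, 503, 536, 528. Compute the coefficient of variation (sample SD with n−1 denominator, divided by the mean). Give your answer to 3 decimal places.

n = 9, Σ = 4248, M = 472.0000
Σ(x−M)² = 29306.000; s = √(29306.000/8) = 60.5248
CV = 60.5248 / 472.0000 = 0.12823

0.128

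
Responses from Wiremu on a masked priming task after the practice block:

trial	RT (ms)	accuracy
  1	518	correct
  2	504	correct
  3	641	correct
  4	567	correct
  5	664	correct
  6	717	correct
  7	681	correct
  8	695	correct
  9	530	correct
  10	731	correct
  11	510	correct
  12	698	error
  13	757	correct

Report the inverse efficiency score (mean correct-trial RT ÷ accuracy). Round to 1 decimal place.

678.4 ms

Correct trials (n=12): 518, 504, 641, 567, 664, 717, 681, 695, 530, 731, 510, 757
Mean correct RT = 7515/12 = 626.2500 ms
Proportion correct = 12/13
IES = 626.2500 / (12/13) = 678.438 ms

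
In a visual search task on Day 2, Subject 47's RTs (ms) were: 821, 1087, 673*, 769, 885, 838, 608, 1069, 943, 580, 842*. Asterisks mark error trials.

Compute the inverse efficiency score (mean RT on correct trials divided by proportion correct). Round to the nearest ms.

1032 ms

Correct trials (n=9): 821, 1087, 769, 885, 838, 608, 1069, 943, 580
Mean correct RT = 7600/9 = 844.4444 ms
Proportion correct = 9/11
IES = 844.4444 / (9/11) = 1032.099 ms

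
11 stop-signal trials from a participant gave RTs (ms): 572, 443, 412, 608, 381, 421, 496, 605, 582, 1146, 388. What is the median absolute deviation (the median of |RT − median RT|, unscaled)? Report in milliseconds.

86 ms

Sorted: 381, 388, 412, 421, 443, 496, 572, 582, 605, 608, 1146 → median = 496
|x − 496|: 76, 53, 84, 112, 115, 75, 0, 109, 86, 650, 108
Sorted deviations: 0, 53, 75, 76, 84, 86, 108, 109, 112, 115, 650 → MAD = 86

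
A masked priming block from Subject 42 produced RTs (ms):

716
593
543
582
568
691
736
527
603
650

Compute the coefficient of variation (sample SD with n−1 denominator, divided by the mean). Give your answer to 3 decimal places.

n = 10, Σ = 6209, M = 620.9000
Σ(x−M)² = 48348.900; s = √(48348.900/9) = 73.2946
CV = 73.2946 / 620.9000 = 0.11805

0.118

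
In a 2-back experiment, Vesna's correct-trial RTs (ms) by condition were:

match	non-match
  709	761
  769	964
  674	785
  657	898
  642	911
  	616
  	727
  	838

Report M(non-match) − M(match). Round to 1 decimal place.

122.3 ms

M(match) = 3451/5 = 690.200
M(non-match) = 6500/8 = 812.500
Difference = 812.500 − 690.200 = 122.300 ms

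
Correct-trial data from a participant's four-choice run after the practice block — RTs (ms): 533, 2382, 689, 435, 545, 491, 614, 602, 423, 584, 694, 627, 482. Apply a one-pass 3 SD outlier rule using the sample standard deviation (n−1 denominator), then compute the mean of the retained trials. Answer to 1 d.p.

559.9 ms

n = 13, ΣRT = 9101, M = 700.077
Σ(x−M)² = 3155138.92; s = √(3155138.92/12) = 512.765
Cutoffs: 700.077 ± 3·512.765 → [-838.2, 2238.4]
Outside: 2382 → excluded.
Retained (n=12): Σ = 6719, mean = 6719/12 = 559.917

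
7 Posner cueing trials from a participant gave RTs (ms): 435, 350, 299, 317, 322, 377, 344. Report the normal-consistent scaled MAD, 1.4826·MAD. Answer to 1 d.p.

Sorted: 299, 317, 322, 344, 350, 377, 435 → median = 344
|x − 344| sorted: 0, 6, 22, 27, 33, 45, 91 → MAD = 27
Robust SD ≈ 1.4826 × 27 = 40.030

40.0 ms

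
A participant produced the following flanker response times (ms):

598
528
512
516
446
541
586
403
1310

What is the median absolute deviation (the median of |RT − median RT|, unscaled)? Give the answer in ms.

58 ms

Sorted: 403, 446, 512, 516, 528, 541, 586, 598, 1310 → median = 528
|x − 528|: 70, 0, 16, 12, 82, 13, 58, 125, 782
Sorted deviations: 0, 12, 13, 16, 58, 70, 82, 125, 782 → MAD = 58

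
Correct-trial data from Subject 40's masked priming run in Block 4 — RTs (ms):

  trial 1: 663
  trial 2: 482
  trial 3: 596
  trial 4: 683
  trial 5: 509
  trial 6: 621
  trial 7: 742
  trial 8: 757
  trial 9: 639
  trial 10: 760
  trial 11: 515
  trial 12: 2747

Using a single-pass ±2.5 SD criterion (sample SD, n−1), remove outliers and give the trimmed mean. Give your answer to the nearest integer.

n = 12, ΣRT = 9714, M = 809.500
Σ(x−M)² = 4195605.00; s = √(4195605.00/11) = 617.591
Cutoffs: 809.500 ± 2.5·617.591 → [-734.5, 2353.5]
Outside: 2747 → excluded.
Retained (n=11): Σ = 6967, mean = 6967/11 = 633.364

633 ms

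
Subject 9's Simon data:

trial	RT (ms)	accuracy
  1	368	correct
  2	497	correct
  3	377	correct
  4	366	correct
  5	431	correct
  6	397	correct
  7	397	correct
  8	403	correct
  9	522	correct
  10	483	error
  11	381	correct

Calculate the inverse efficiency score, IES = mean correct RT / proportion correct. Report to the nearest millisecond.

455 ms

Correct trials (n=10): 368, 497, 377, 366, 431, 397, 397, 403, 522, 381
Mean correct RT = 4139/10 = 413.9000 ms
Proportion correct = 10/11
IES = 413.9000 / (10/11) = 455.290 ms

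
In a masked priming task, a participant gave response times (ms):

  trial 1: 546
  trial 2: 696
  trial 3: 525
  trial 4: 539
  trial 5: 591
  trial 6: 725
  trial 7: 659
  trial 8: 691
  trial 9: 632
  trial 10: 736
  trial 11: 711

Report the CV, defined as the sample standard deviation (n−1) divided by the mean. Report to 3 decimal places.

0.123

n = 11, Σ = 7051, M = 641.0000
Σ(x−M)² = 62296.000; s = √(62296.000/10) = 78.9278
CV = 78.9278 / 641.0000 = 0.12313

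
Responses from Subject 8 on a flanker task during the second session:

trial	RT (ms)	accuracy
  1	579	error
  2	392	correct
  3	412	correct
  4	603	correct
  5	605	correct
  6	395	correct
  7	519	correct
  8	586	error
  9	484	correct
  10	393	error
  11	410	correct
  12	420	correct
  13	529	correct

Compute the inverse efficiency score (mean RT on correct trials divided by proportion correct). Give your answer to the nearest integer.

Correct trials (n=10): 392, 412, 603, 605, 395, 519, 484, 410, 420, 529
Mean correct RT = 4769/10 = 476.9000 ms
Proportion correct = 10/13
IES = 476.9000 / (10/13) = 619.970 ms

620 ms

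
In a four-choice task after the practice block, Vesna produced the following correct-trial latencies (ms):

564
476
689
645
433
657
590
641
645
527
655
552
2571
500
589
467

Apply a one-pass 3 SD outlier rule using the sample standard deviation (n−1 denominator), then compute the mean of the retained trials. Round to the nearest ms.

575 ms

n = 16, ΣRT = 11201, M = 700.062
Σ(x−M)² = 3824670.94; s = √(3824670.94/15) = 504.954
Cutoffs: 700.062 ± 3·504.954 → [-814.8, 2214.9]
Outside: 2571 → excluded.
Retained (n=15): Σ = 8630, mean = 8630/15 = 575.333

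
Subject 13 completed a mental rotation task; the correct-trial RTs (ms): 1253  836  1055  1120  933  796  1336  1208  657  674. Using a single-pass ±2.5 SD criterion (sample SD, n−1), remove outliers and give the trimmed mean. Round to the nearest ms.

n = 10, ΣRT = 9868, M = 986.800
Σ(x−M)² = 532777.60; s = √(532777.60/9) = 243.305
Cutoffs: 986.800 ± 2.5·243.305 → [378.5, 1595.1]
No RTs fall outside the cutoffs; all 10 retained. Mean = 9868/10 = 986.800

987 ms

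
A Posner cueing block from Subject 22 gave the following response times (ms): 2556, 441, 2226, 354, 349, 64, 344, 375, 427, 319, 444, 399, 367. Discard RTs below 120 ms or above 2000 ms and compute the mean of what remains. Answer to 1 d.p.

Excluded: 64, 2226, 2556
Retained (n=10): Σ = 3819
Mean = 3819/10 = 381.9000

381.9 ms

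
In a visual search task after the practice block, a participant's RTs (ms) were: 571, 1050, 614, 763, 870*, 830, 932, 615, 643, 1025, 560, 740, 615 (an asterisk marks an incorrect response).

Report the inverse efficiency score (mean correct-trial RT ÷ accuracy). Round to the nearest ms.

Correct trials (n=12): 571, 1050, 614, 763, 830, 932, 615, 643, 1025, 560, 740, 615
Mean correct RT = 8958/12 = 746.5000 ms
Proportion correct = 12/13
IES = 746.5000 / (12/13) = 808.708 ms

809 ms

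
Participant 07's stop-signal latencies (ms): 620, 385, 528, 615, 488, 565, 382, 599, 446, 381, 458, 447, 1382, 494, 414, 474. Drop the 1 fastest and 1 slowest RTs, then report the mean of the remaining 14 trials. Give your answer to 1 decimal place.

493.9 ms

Sorted: 381, 382, 385, 414, 446, 447, 458, 474, 488, 494, 528, 565, 599, 615, 620, 1382
Drop lowest 1 (381) and highest 1 (1382)
Remaining (n=14): Σ = 6915, mean = 6915/14 = 493.929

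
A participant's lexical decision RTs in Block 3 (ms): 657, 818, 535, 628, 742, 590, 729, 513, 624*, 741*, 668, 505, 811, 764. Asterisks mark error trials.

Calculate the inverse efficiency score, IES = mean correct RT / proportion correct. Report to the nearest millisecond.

Correct trials (n=12): 657, 818, 535, 628, 742, 590, 729, 513, 668, 505, 811, 764
Mean correct RT = 7960/12 = 663.3333 ms
Proportion correct = 12/14
IES = 663.3333 / (12/14) = 773.889 ms

774 ms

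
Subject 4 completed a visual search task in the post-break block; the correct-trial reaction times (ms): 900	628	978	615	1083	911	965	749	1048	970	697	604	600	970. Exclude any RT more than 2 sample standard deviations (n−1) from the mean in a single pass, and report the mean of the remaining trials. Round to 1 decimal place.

837.0 ms

n = 14, ΣRT = 11718, M = 837.000
Σ(x−M)² = 416892.00; s = √(416892.00/13) = 179.077
Cutoffs: 837.000 ± 2·179.077 → [478.8, 1195.2]
No RTs fall outside the cutoffs; all 14 retained. Mean = 11718/14 = 837.000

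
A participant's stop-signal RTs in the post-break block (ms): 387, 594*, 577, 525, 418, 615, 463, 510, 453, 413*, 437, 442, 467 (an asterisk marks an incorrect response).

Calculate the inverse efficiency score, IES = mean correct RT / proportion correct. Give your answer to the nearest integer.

Correct trials (n=11): 387, 577, 525, 418, 615, 463, 510, 453, 437, 442, 467
Mean correct RT = 5294/11 = 481.2727 ms
Proportion correct = 11/13
IES = 481.2727 / (11/13) = 568.777 ms

569 ms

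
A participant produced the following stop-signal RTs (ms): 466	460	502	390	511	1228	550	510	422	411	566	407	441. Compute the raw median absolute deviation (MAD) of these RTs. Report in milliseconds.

Sorted: 390, 407, 411, 422, 441, 460, 466, 502, 510, 511, 550, 566, 1228 → median = 466
|x − 466|: 0, 6, 36, 76, 45, 762, 84, 44, 44, 55, 100, 59, 25
Sorted deviations: 0, 6, 25, 36, 44, 44, 45, 55, 59, 76, 84, 100, 762 → MAD = 45

45 ms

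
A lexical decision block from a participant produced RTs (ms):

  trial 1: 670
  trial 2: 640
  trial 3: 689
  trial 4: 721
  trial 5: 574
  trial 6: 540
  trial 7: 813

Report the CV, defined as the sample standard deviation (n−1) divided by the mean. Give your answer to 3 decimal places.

0.138

n = 7, Σ = 4647, M = 663.8571
Σ(x−M)² = 50162.857; s = √(50162.857/6) = 91.4356
CV = 91.4356 / 663.8571 = 0.13773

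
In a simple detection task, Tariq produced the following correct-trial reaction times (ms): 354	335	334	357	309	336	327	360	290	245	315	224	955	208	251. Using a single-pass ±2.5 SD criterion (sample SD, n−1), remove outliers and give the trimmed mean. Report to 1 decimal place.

303.2 ms

n = 15, ΣRT = 5200, M = 346.667
Σ(x−M)² = 430601.33; s = √(430601.33/14) = 175.377
Cutoffs: 346.667 ± 2.5·175.377 → [-91.8, 785.1]
Outside: 955 → excluded.
Retained (n=14): Σ = 4245, mean = 4245/14 = 303.214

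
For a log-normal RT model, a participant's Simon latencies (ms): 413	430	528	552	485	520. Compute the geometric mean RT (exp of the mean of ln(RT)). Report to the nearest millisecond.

ln(RT): 6.0234, 6.0638, 6.2691, 6.3135, 6.1841, 6.2538
Mean ln(RT) = 37.1079/6 = 6.18464
Geometric mean = exp(6.18464) = 485.24 ms

485 ms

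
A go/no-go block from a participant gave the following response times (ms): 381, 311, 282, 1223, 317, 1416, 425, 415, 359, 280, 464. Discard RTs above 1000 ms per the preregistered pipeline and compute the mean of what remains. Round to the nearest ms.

Excluded: 1223, 1416
Retained (n=9): Σ = 3234
Mean = 3234/9 = 359.3333

359 ms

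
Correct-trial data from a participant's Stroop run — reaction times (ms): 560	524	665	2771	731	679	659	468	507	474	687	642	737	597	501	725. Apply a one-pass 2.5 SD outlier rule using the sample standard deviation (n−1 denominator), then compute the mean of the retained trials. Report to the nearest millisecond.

n = 16, ΣRT = 11927, M = 745.438
Σ(x−M)² = 4508777.94; s = √(4508777.94/15) = 548.257
Cutoffs: 745.438 ± 2.5·548.257 → [-625.2, 2116.1]
Outside: 2771 → excluded.
Retained (n=15): Σ = 9156, mean = 9156/15 = 610.400

610 ms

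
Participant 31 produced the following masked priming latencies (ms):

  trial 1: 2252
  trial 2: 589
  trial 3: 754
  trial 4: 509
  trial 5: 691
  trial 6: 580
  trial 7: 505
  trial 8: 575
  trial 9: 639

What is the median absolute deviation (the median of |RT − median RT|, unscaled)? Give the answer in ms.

Sorted: 505, 509, 575, 580, 589, 639, 691, 754, 2252 → median = 589
|x − 589|: 1663, 0, 165, 80, 102, 9, 84, 14, 50
Sorted deviations: 0, 9, 14, 50, 80, 84, 102, 165, 1663 → MAD = 80

80 ms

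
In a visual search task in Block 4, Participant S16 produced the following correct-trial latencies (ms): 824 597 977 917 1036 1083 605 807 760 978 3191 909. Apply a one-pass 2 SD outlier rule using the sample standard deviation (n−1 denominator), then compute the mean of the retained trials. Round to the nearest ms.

n = 12, ΣRT = 12684, M = 1057.000
Σ(x−M)² = 5230120.00; s = √(5230120.00/11) = 689.540
Cutoffs: 1057.000 ± 2·689.540 → [-322.1, 2436.1]
Outside: 3191 → excluded.
Retained (n=11): Σ = 9493, mean = 9493/11 = 863.000

863 ms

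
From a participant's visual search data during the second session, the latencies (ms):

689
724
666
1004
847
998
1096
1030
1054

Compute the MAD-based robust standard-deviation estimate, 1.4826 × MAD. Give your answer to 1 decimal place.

145.3 ms

Sorted: 666, 689, 724, 847, 998, 1004, 1030, 1054, 1096 → median = 998
|x − 998| sorted: 0, 6, 32, 56, 98, 151, 274, 309, 332 → MAD = 98
Robust SD ≈ 1.4826 × 98 = 145.295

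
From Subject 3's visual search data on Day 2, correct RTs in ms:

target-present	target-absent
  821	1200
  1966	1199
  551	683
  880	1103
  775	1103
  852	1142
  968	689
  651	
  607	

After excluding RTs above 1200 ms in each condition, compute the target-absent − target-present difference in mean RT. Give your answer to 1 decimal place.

253.9 ms

target-present: exclude 1966
M(target-present) = 6105/8 = 763.125
M(target-absent) = 7119/7 = 1017.000
Difference = 1017.000 − 763.125 = 253.875 ms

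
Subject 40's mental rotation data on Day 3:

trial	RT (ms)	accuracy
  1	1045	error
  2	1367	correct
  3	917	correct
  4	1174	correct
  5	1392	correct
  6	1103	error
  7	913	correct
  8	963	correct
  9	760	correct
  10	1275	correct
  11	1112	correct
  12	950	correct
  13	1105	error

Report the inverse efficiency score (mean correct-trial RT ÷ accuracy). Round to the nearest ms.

Correct trials (n=10): 1367, 917, 1174, 1392, 913, 963, 760, 1275, 1112, 950
Mean correct RT = 10823/10 = 1082.3000 ms
Proportion correct = 10/13
IES = 1082.3000 / (10/13) = 1406.990 ms

1407 ms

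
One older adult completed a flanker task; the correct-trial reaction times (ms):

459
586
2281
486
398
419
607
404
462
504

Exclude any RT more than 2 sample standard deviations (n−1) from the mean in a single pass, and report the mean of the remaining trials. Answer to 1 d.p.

n = 10, ΣRT = 6606, M = 660.600
Σ(x−M)² = 2962400.40; s = √(2962400.40/9) = 573.721
Cutoffs: 660.600 ± 2·573.721 → [-486.8, 1808.0]
Outside: 2281 → excluded.
Retained (n=9): Σ = 4325, mean = 4325/9 = 480.556

480.6 ms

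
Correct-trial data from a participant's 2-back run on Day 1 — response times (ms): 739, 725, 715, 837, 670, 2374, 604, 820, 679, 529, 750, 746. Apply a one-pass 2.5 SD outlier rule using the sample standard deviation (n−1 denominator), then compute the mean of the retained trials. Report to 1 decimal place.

710.4 ms

n = 12, ΣRT = 10188, M = 849.000
Σ(x−M)² = 2615818.00; s = √(2615818.00/11) = 487.649
Cutoffs: 849.000 ± 2.5·487.649 → [-370.1, 2068.1]
Outside: 2374 → excluded.
Retained (n=11): Σ = 7814, mean = 7814/11 = 710.364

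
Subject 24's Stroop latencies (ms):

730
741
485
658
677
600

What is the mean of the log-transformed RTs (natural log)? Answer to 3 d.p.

ln(RT): 6.5930, 6.6080, 6.1841, 6.4892, 6.5177, 6.3969
Σ ln(RT) = 38.7890
Mean = 38.7890/6 = 6.46483

6.465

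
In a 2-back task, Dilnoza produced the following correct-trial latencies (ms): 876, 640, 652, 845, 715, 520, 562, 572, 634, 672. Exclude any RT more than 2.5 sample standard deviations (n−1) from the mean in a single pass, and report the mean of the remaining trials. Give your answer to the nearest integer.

n = 10, ΣRT = 6688, M = 668.800
Σ(x−M)² = 121363.60; s = √(121363.60/9) = 116.124
Cutoffs: 668.800 ± 2.5·116.124 → [378.5, 959.1]
No RTs fall outside the cutoffs; all 10 retained. Mean = 6688/10 = 668.800

669 ms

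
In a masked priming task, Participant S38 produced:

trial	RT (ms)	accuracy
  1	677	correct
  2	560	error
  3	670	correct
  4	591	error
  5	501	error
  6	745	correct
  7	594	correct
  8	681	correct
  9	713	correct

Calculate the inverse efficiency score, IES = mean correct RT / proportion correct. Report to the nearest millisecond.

1020 ms

Correct trials (n=6): 677, 670, 745, 594, 681, 713
Mean correct RT = 4080/6 = 680.0000 ms
Proportion correct = 6/9
IES = 680.0000 / (6/9) = 1020.000 ms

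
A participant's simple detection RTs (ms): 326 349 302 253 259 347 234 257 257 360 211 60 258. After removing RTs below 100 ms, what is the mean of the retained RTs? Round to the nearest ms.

Excluded: 60
Retained (n=12): Σ = 3413
Mean = 3413/12 = 284.4167

284 ms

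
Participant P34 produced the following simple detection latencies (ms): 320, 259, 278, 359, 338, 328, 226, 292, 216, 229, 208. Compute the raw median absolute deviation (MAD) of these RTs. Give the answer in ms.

50 ms

Sorted: 208, 216, 226, 229, 259, 278, 292, 320, 328, 338, 359 → median = 278
|x − 278|: 42, 19, 0, 81, 60, 50, 52, 14, 62, 49, 70
Sorted deviations: 0, 14, 19, 42, 49, 50, 52, 60, 62, 70, 81 → MAD = 50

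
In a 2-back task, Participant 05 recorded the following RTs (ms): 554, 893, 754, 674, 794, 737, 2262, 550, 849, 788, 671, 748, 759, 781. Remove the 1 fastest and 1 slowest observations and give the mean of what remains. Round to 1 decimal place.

750.2 ms

Sorted: 550, 554, 671, 674, 737, 748, 754, 759, 781, 788, 794, 849, 893, 2262
Drop lowest 1 (550) and highest 1 (2262)
Remaining (n=12): Σ = 9002, mean = 9002/12 = 750.167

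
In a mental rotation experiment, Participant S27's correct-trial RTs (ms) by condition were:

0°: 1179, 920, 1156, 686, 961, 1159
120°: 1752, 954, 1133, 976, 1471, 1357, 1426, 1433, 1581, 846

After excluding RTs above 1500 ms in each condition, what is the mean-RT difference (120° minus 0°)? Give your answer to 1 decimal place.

189.3 ms

120°: exclude 1752, 1581
M(0°) = 6061/6 = 1010.167
M(120°) = 9596/8 = 1199.500
Difference = 1199.500 − 1010.167 = 189.333 ms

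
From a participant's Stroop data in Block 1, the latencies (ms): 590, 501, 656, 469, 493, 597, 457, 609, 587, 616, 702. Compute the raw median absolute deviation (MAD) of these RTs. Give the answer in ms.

66 ms

Sorted: 457, 469, 493, 501, 587, 590, 597, 609, 616, 656, 702 → median = 590
|x − 590|: 0, 89, 66, 121, 97, 7, 133, 19, 3, 26, 112
Sorted deviations: 0, 3, 7, 19, 26, 66, 89, 97, 112, 121, 133 → MAD = 66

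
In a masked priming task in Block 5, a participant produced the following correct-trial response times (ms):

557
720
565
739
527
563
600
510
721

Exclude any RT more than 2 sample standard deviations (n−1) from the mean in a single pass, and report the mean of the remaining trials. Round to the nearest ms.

n = 9, ΣRT = 5502, M = 611.333
Σ(x−M)² = 65078.00; s = √(65078.00/8) = 90.193
Cutoffs: 611.333 ± 2·90.193 → [430.9, 791.7]
No RTs fall outside the cutoffs; all 9 retained. Mean = 5502/9 = 611.333

611 ms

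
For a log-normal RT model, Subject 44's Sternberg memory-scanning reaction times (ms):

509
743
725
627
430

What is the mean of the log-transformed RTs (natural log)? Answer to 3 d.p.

6.387

ln(RT): 6.2324, 6.6107, 6.5862, 6.4409, 6.0638
Σ ln(RT) = 31.9340
Mean = 31.9340/5 = 6.38681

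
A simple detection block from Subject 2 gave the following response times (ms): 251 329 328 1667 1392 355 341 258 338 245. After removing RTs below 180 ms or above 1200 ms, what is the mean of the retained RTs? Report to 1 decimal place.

305.6 ms

Excluded: 1392, 1667
Retained (n=8): Σ = 2445
Mean = 2445/8 = 305.6250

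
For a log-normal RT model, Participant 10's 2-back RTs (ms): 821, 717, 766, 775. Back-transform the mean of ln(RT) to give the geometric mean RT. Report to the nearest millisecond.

ln(RT): 6.7105, 6.5751, 6.6412, 6.6529
Mean ln(RT) = 26.5796/4 = 6.64491
Geometric mean = exp(6.64491) = 768.86 ms

769 ms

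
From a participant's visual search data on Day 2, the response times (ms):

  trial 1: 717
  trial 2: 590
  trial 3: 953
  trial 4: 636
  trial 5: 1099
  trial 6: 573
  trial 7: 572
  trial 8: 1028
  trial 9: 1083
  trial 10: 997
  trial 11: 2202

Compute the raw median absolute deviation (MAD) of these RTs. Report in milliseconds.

Sorted: 572, 573, 590, 636, 717, 953, 997, 1028, 1083, 1099, 2202 → median = 953
|x − 953|: 236, 363, 0, 317, 146, 380, 381, 75, 130, 44, 1249
Sorted deviations: 0, 44, 75, 130, 146, 236, 317, 363, 380, 381, 1249 → MAD = 236

236 ms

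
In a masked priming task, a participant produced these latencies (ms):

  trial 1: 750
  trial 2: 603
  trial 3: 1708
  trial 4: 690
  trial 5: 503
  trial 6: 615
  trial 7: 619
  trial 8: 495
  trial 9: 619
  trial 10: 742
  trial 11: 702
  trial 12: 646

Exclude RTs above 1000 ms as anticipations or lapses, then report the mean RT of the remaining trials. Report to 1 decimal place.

Excluded: 1708
Retained (n=11): Σ = 6984
Mean = 6984/11 = 634.9091

634.9 ms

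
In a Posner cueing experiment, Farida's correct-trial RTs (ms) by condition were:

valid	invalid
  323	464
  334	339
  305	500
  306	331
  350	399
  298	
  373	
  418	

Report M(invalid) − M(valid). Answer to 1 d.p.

68.2 ms

M(valid) = 2707/8 = 338.375
M(invalid) = 2033/5 = 406.600
Difference = 406.600 − 338.375 = 68.225 ms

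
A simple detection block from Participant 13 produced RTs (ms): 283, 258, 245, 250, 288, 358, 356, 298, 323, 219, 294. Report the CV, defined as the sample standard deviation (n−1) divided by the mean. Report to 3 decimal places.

n = 11, Σ = 3172, M = 288.3636
Σ(x−M)² = 19862.545; s = √(19862.545/10) = 44.5674
CV = 44.5674 / 288.3636 = 0.15455

0.155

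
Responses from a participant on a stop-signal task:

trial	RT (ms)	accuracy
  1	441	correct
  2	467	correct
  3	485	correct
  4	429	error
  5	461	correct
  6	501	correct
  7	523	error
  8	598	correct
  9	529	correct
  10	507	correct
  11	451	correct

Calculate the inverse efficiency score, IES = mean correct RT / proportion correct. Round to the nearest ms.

603 ms

Correct trials (n=9): 441, 467, 485, 461, 501, 598, 529, 507, 451
Mean correct RT = 4440/9 = 493.3333 ms
Proportion correct = 9/11
IES = 493.3333 / (9/11) = 602.963 ms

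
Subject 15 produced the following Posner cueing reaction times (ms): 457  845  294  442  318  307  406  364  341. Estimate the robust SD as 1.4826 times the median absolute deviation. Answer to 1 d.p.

84.5 ms

Sorted: 294, 307, 318, 341, 364, 406, 442, 457, 845 → median = 364
|x − 364| sorted: 0, 23, 42, 46, 57, 70, 78, 93, 481 → MAD = 57
Robust SD ≈ 1.4826 × 57 = 84.508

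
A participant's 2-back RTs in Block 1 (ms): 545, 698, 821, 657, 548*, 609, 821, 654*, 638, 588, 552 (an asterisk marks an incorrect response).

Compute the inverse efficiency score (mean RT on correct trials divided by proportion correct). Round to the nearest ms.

805 ms

Correct trials (n=9): 545, 698, 821, 657, 609, 821, 638, 588, 552
Mean correct RT = 5929/9 = 658.7778 ms
Proportion correct = 9/11
IES = 658.7778 / (9/11) = 805.173 ms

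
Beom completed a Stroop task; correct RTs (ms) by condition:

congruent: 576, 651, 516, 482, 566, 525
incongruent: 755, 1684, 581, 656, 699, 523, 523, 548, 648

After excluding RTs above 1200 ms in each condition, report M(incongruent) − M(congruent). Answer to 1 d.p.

64.0 ms

incongruent: exclude 1684
M(congruent) = 3316/6 = 552.667
M(incongruent) = 4933/8 = 616.625
Difference = 616.625 − 552.667 = 63.958 ms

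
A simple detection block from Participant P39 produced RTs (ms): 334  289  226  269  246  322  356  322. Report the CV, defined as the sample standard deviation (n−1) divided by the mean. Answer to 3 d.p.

0.154

n = 8, Σ = 2364, M = 295.5000
Σ(x−M)² = 14572.000; s = √(14572.000/7) = 45.6258
CV = 45.6258 / 295.5000 = 0.15440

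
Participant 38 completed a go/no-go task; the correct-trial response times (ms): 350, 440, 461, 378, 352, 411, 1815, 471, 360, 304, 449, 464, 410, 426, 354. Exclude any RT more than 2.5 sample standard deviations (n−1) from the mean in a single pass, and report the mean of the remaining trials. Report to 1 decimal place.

402.1 ms

n = 15, ΣRT = 7445, M = 496.333
Σ(x−M)² = 1898999.33; s = √(1898999.33/14) = 368.297
Cutoffs: 496.333 ± 2.5·368.297 → [-424.4, 1417.1]
Outside: 1815 → excluded.
Retained (n=14): Σ = 5630, mean = 5630/14 = 402.143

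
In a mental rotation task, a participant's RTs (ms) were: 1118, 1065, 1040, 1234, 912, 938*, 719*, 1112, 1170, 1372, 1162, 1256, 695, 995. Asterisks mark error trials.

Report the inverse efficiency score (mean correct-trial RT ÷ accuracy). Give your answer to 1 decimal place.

1276.6 ms

Correct trials (n=12): 1118, 1065, 1040, 1234, 912, 1112, 1170, 1372, 1162, 1256, 695, 995
Mean correct RT = 13131/12 = 1094.2500 ms
Proportion correct = 12/14
IES = 1094.2500 / (12/14) = 1276.625 ms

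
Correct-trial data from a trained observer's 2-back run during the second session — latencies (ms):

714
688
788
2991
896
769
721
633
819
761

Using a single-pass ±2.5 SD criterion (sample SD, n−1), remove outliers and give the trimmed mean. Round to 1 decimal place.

n = 10, ΣRT = 9780, M = 978.000
Σ(x−M)² = 4549914.00; s = √(4549914.00/9) = 711.018
Cutoffs: 978.000 ± 2.5·711.018 → [-799.5, 2755.5]
Outside: 2991 → excluded.
Retained (n=9): Σ = 6789, mean = 6789/9 = 754.333

754.3 ms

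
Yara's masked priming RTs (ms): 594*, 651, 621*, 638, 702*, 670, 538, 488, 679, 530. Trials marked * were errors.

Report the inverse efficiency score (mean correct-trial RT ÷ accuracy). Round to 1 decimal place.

Correct trials (n=7): 651, 638, 670, 538, 488, 679, 530
Mean correct RT = 4194/7 = 599.1429 ms
Proportion correct = 7/10
IES = 599.1429 / (7/10) = 855.918 ms

855.9 ms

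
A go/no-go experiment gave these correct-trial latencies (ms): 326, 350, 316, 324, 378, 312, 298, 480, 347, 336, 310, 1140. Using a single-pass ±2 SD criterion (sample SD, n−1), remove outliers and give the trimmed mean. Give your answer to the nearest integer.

n = 12, ΣRT = 4917, M = 409.750
Σ(x−M)² = 607304.25; s = √(607304.25/11) = 234.967
Cutoffs: 409.750 ± 2·234.967 → [-60.2, 879.7]
Outside: 1140 → excluded.
Retained (n=11): Σ = 3777, mean = 3777/11 = 343.364

343 ms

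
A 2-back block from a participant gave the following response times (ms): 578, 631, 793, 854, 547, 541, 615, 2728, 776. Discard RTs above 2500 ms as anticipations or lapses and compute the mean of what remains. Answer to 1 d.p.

666.9 ms

Excluded: 2728
Retained (n=8): Σ = 5335
Mean = 5335/8 = 666.8750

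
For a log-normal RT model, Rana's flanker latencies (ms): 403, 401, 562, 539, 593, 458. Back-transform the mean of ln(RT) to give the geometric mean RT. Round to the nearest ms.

ln(RT): 5.9989, 5.9940, 6.3315, 6.2897, 6.3852, 6.1269
Mean ln(RT) = 37.1262/6 = 6.18770
Geometric mean = exp(6.18770) = 486.72 ms

487 ms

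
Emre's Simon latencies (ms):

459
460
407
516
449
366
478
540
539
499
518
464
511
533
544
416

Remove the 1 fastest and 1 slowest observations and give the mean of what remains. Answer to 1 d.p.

484.9 ms

Sorted: 366, 407, 416, 449, 459, 460, 464, 478, 499, 511, 516, 518, 533, 539, 540, 544
Drop lowest 1 (366) and highest 1 (544)
Remaining (n=14): Σ = 6789, mean = 6789/14 = 484.929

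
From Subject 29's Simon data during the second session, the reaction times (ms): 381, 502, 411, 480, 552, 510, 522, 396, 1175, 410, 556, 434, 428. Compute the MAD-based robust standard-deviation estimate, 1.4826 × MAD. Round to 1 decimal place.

Sorted: 381, 396, 410, 411, 428, 434, 480, 502, 510, 522, 552, 556, 1175 → median = 480
|x − 480| sorted: 0, 22, 30, 42, 46, 52, 69, 70, 72, 76, 84, 99, 695 → MAD = 69
Robust SD ≈ 1.4826 × 69 = 102.299

102.3 ms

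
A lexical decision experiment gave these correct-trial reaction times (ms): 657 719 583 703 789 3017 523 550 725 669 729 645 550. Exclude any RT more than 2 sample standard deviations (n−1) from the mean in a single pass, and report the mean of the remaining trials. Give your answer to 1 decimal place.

n = 13, ΣRT = 10859, M = 835.308
Σ(x−M)² = 5236092.77; s = √(5236092.77/12) = 660.561
Cutoffs: 835.308 ± 2·660.561 → [-485.8, 2156.4]
Outside: 3017 → excluded.
Retained (n=12): Σ = 7842, mean = 7842/12 = 653.500

653.5 ms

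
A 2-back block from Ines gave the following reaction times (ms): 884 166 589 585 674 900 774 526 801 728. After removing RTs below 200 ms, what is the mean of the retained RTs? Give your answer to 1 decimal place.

717.9 ms

Excluded: 166
Retained (n=9): Σ = 6461
Mean = 6461/9 = 717.8889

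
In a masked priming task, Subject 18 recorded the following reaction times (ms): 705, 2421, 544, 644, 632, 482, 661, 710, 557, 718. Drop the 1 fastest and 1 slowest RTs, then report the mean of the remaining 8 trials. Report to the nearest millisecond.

Sorted: 482, 544, 557, 632, 644, 661, 705, 710, 718, 2421
Drop lowest 1 (482) and highest 1 (2421)
Remaining (n=8): Σ = 5171, mean = 5171/8 = 646.375

646 ms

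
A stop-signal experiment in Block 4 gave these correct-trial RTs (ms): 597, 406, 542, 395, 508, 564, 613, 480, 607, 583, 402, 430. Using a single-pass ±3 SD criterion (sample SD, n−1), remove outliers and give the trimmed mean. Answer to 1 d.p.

510.6 ms

n = 12, ΣRT = 6127, M = 510.583
Σ(x−M)² = 79860.92; s = √(79860.92/11) = 85.206
Cutoffs: 510.583 ± 3·85.206 → [255.0, 766.2]
No RTs fall outside the cutoffs; all 12 retained. Mean = 6127/12 = 510.583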